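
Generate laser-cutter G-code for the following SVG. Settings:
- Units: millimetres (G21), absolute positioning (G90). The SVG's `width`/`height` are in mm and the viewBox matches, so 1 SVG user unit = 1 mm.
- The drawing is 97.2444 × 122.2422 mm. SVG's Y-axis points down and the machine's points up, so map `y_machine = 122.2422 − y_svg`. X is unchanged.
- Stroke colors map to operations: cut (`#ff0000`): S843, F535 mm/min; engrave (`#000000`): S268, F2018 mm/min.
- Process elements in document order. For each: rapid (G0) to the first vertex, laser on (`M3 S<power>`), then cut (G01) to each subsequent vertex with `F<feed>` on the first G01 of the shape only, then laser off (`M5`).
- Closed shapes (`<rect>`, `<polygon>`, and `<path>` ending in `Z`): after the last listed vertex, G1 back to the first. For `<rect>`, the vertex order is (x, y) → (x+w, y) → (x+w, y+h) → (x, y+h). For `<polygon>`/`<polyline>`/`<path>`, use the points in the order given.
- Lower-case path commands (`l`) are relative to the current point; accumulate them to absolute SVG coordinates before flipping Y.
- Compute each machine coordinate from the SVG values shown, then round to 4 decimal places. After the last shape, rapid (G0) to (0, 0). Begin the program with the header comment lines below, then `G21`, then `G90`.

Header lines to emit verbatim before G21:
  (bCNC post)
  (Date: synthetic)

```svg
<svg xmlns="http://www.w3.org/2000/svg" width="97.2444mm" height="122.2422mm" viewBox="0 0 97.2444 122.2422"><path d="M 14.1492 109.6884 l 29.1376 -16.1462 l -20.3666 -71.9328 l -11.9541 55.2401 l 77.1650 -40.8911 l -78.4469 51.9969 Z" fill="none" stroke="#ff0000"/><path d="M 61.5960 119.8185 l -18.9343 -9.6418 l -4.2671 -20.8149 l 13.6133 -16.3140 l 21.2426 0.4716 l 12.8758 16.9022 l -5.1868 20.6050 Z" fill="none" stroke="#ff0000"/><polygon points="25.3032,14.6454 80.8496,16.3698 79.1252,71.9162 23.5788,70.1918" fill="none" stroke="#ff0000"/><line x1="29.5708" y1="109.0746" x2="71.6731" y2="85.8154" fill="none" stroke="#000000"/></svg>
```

viewBox `0 0 97.2444 122.2422` with mm width/height → 1 unit = 1 mm. Flip: y_m = 122.2422 − y_svg.

**Shape 1** — `<path>` closed polygon, stroke `#ff0000` → cut (S843, F535). Machine vertices: (14.1492,12.5538) → (43.2868,28.7000) → (22.9202,100.6328) → (10.9661,45.3927) → (88.1311,86.2838) → (9.6842,34.2869) → (14.1492,12.5538). Closed: final G1 returns to the first vertex.

**Shape 2** — `<path>` regular polygon, stroke `#ff0000` → cut (S843, F535). Machine vertices: (61.5960,2.4237) → (42.6617,12.0655) → (38.3946,32.8804) → (52.0079,49.1944) → (73.2505,48.7228) → (86.1263,31.8206) → (80.9395,11.2156) → (61.5960,2.4237). Closed: final G1 returns to the first vertex.

**Shape 3** — `<polygon>` regular polygon, stroke `#ff0000` → cut (S843, F535). Machine vertices: (25.3032,107.5968) → (80.8496,105.8724) → (79.1252,50.3260) → (23.5788,52.0504) → (25.3032,107.5968). Closed: final G1 returns to the first vertex.

**Shape 4** — `<line>` line segment, stroke `#000000` → engrave (S268, F2018). Machine vertices: (29.5708,13.1676) → (71.6731,36.4268). Open path.

(bCNC post)
(Date: synthetic)
G21
G90
G0 X14.1492 Y12.5538
M3 S843
G01 X43.2868 Y28.7000 F535
G01 X22.9202 Y100.6328
G01 X10.9661 Y45.3927
G01 X88.1311 Y86.2838
G01 X9.6842 Y34.2869
G01 X14.1492 Y12.5538
M5
G0 X61.5960 Y2.4237
M3 S843
G01 X42.6617 Y12.0655 F535
G01 X38.3946 Y32.8804
G01 X52.0079 Y49.1944
G01 X73.2505 Y48.7228
G01 X86.1263 Y31.8206
G01 X80.9395 Y11.2156
G01 X61.5960 Y2.4237
M5
G0 X25.3032 Y107.5968
M3 S843
G01 X80.8496 Y105.8724 F535
G01 X79.1252 Y50.3260
G01 X23.5788 Y52.0504
G01 X25.3032 Y107.5968
M5
G0 X29.5708 Y13.1676
M3 S268
G01 X71.6731 Y36.4268 F2018
M5
G0 X0.0000 Y0.0000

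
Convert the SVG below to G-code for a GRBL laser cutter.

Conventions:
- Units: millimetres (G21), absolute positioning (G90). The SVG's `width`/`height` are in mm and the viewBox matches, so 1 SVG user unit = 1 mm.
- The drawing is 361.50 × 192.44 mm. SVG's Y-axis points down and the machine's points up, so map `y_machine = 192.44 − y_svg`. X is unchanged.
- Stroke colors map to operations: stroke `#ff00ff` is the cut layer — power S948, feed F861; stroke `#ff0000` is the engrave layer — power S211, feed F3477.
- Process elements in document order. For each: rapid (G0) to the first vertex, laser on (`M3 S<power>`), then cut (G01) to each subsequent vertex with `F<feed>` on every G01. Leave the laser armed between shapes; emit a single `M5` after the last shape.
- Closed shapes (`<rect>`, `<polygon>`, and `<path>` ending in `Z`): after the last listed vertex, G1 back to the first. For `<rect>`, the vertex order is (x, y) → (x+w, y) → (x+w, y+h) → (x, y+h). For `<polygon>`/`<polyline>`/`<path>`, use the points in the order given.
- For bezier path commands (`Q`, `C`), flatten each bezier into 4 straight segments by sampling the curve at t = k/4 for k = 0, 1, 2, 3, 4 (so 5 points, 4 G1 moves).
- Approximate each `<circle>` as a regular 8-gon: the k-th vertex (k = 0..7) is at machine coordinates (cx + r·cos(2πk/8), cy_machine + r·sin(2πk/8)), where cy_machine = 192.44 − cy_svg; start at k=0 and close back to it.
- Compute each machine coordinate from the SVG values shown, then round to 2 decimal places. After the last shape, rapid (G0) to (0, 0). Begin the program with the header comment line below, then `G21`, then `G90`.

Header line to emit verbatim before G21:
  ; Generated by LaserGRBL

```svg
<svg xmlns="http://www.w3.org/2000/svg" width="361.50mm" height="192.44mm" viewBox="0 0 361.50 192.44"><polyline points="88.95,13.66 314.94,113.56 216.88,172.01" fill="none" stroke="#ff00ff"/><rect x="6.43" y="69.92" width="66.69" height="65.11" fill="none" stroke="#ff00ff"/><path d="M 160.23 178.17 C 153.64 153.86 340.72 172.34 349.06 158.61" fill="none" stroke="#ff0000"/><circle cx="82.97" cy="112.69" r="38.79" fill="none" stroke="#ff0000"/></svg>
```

1 u = 1 mm; y_m = 192.44 − y.

[1] `<polyline>` open polyline, #ff00ff→cut S948 F861: (88.95,178.78) → (314.94,78.88) → (216.88,20.43)

[2] `<rect>` rectangle, #ff00ff→cut S948 F861: (6.43,122.52) → (73.12,122.52) → (73.12,57.41) → (6.43,57.41) → (6.43,122.52) (closed)

[3] `<path>` cubic bezier, #ff0000→engrave S211 F3477: (160.23,14.27) → (185.78,25.65) → (249.05,28.02) → (315.11,28.40) → (349.06,33.83)

[4] `<circle>` circle, #ff0000→engrave S211 F3477: (121.76,79.75) → (110.40,107.18) → (82.97,118.54) → (55.54,107.18) → (44.18,79.75) → (55.54,52.32) → (82.97,40.96) → (110.40,52.32) → (121.76,79.75) (closed)

; Generated by LaserGRBL
G21
G90
G0 X88.95 Y178.78
M3 S948
G01 X314.94 Y78.88 F861
G01 X216.88 Y20.43 F861
G0 X6.43 Y122.52
M3 S948
G01 X73.12 Y122.52 F861
G01 X73.12 Y57.41 F861
G01 X6.43 Y57.41 F861
G01 X6.43 Y122.52 F861
G0 X160.23 Y14.27
M3 S211
G01 X185.78 Y25.65 F3477
G01 X249.05 Y28.02 F3477
G01 X315.11 Y28.40 F3477
G01 X349.06 Y33.83 F3477
G0 X121.76 Y79.75
M3 S211
G01 X110.40 Y107.18 F3477
G01 X82.97 Y118.54 F3477
G01 X55.54 Y107.18 F3477
G01 X44.18 Y79.75 F3477
G01 X55.54 Y52.32 F3477
G01 X82.97 Y40.96 F3477
G01 X110.40 Y52.32 F3477
G01 X121.76 Y79.75 F3477
M5
G0 X0.00 Y0.00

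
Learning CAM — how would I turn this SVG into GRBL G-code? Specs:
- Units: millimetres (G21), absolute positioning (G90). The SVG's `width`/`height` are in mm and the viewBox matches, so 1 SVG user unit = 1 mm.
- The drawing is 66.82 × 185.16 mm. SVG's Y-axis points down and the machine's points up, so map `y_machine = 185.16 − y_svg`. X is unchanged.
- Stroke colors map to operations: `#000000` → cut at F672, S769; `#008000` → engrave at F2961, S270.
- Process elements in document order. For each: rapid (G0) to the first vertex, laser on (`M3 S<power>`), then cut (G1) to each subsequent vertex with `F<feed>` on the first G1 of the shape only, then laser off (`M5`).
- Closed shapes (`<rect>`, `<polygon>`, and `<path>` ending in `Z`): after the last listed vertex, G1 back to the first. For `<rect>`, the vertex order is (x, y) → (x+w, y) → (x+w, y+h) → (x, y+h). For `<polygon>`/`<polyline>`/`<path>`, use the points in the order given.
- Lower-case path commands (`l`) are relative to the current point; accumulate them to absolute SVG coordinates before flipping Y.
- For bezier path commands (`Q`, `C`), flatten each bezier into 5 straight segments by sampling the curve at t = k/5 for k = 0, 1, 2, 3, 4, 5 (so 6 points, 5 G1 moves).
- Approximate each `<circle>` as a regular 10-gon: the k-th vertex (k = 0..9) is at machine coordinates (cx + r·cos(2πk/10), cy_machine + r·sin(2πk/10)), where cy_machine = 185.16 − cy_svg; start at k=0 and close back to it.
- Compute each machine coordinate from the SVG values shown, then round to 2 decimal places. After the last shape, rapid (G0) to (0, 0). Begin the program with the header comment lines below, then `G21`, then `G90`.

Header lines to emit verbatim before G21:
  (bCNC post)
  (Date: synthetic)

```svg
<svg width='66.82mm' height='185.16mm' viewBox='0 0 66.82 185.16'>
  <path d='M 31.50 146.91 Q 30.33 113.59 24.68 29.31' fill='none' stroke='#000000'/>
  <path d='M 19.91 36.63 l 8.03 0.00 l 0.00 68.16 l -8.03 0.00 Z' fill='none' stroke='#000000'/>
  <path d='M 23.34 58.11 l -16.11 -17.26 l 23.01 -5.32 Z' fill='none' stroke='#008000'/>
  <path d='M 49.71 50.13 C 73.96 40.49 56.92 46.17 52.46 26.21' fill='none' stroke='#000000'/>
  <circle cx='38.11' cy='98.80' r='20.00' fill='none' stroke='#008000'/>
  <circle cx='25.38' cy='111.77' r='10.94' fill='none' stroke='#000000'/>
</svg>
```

viewBox `0 0 66.82 185.16` with mm width/height → 1 unit = 1 mm. Flip: y_m = 185.16 − y_svg.

**Shape 1** — `<path>` quadratic bezier, stroke `#000000` → cut (S769, F672). Control points (SVG): P0=(31.50,146.91), P1=(30.33,113.59), P2=(24.68,29.31); sampled at t=k/5. Machine vertices: (31.50,38.25) → (30.85,53.62) → (29.85,73.06) → (28.48,96.58) → (26.76,124.18) → (24.68,155.85). Open path.

**Shape 2** — `<path>` rectangle, stroke `#000000` → cut (S769, F672). Machine vertices: (19.91,148.53) → (27.94,148.53) → (27.94,80.37) → (19.91,80.37) → (19.91,148.53). Closed: final G1 returns to the first vertex.

**Shape 3** — `<path>` regular polygon, stroke `#008000` → engrave (S270, F2961). Machine vertices: (23.34,127.05) → (7.23,144.31) → (30.24,149.63) → (23.34,127.05). Closed: final G1 returns to the first vertex.

**Shape 4** — `<path>` cubic bezier, stroke `#000000` → cut (S769, F672). Control points (SVG): P0=(49.71,50.13), P1=(73.96,40.49), P2=(56.92,46.17), P3=(52.46,26.21); sampled at t=k/5. Machine vertices: (49.71,135.03) → (59.74,139.30) → (62.44,141.87) → (60.40,144.68) → (56.21,149.72) → (52.46,158.95). Open path.

**Shape 5** — `<circle>` circle, stroke `#008000` → engrave (S270, F2961). Machine vertices: (58.11,86.36) → (54.29,98.12) → (44.29,105.38) → (31.93,105.38) → (21.93,98.12) → (18.11,86.36) → (21.93,74.60) → (31.93,67.34) → (44.29,67.34) → (54.29,74.60) → (58.11,86.36). Closed: final G1 returns to the first vertex.

**Shape 6** — `<circle>` circle, stroke `#000000` → cut (S769, F672). Machine vertices: (36.32,73.39) → (34.23,79.82) → (28.76,83.79) → (22.00,83.79) → (16.53,79.82) → (14.44,73.39) → (16.53,66.96) → (22.00,62.99) → (28.76,62.99) → (34.23,66.96) → (36.32,73.39). Closed: final G1 returns to the first vertex.

(bCNC post)
(Date: synthetic)
G21
G90
G0 X31.50 Y38.25
M3 S769
G1 X30.85 Y53.62 F672
G1 X29.85 Y73.06
G1 X28.48 Y96.58
G1 X26.76 Y124.18
G1 X24.68 Y155.85
M5
G0 X19.91 Y148.53
M3 S769
G1 X27.94 Y148.53 F672
G1 X27.94 Y80.37
G1 X19.91 Y80.37
G1 X19.91 Y148.53
M5
G0 X23.34 Y127.05
M3 S270
G1 X7.23 Y144.31 F2961
G1 X30.24 Y149.63
G1 X23.34 Y127.05
M5
G0 X49.71 Y135.03
M3 S769
G1 X59.74 Y139.30 F672
G1 X62.44 Y141.87
G1 X60.40 Y144.68
G1 X56.21 Y149.72
G1 X52.46 Y158.95
M5
G0 X58.11 Y86.36
M3 S270
G1 X54.29 Y98.12 F2961
G1 X44.29 Y105.38
G1 X31.93 Y105.38
G1 X21.93 Y98.12
G1 X18.11 Y86.36
G1 X21.93 Y74.60
G1 X31.93 Y67.34
G1 X44.29 Y67.34
G1 X54.29 Y74.60
G1 X58.11 Y86.36
M5
G0 X36.32 Y73.39
M3 S769
G1 X34.23 Y79.82 F672
G1 X28.76 Y83.79
G1 X22.00 Y83.79
G1 X16.53 Y79.82
G1 X14.44 Y73.39
G1 X16.53 Y66.96
G1 X22.00 Y62.99
G1 X28.76 Y62.99
G1 X34.23 Y66.96
G1 X36.32 Y73.39
M5
G0 X0.00 Y0.00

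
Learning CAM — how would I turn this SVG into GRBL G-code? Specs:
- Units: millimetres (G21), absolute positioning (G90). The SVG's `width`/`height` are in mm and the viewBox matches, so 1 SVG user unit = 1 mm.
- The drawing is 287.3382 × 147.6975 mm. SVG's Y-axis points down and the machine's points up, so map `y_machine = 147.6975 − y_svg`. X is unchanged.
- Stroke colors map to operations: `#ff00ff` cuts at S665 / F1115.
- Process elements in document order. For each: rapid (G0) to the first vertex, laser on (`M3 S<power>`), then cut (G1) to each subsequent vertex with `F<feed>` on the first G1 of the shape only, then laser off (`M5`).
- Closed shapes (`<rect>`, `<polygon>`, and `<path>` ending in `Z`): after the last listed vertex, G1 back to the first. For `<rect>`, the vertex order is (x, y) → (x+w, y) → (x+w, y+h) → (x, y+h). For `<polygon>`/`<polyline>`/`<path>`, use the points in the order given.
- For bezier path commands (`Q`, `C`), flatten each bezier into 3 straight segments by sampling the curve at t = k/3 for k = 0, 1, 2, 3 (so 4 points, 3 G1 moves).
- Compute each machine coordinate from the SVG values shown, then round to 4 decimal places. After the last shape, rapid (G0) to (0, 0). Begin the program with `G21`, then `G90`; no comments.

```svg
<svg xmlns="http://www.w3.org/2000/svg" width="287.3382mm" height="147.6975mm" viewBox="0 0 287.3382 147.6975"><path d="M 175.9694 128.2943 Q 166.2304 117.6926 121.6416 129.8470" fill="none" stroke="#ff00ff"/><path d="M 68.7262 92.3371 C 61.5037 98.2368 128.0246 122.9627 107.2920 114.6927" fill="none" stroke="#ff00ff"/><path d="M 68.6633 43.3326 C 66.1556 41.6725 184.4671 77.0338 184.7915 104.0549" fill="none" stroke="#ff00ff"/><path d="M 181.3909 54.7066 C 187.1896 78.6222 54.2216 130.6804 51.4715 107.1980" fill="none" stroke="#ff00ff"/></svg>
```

G21
G90
G0 X175.9694 Y19.4032
M3 S665
G1 X165.6045 Y23.9425 F1115
G1 X147.4953 Y23.4250
G1 X121.6416 Y17.8505
M5
G0 X68.7262 Y55.3604
M3 S665
G1 X80.1220 Y45.1046 F1115
G1 X104.9029 Y33.8141
G1 X107.2920 Y33.0048
M5
G0 X68.6633 Y104.3649
M3 S665
G1 X97.5840 Y95.3646 F1115
G1 X153.9827 Y71.7637
G1 X184.7915 Y43.6426
M5
G0 X181.3909 Y92.9909
M3 S665
G1 X150.8964 Y63.5346 F1115
G1 X87.6652 Y38.3572
G1 X51.4715 Y40.4995
M5
G0 X0.0000 Y0.0000

Since the viewBox matches the mm dimensions, user units are millimetres directly. The only transform is the Y-flip y_m = 147.6975 − y_svg.

Shape 1 is a quadratic bezier drawn with `<path>`. Its stroke #ff00ff means cut at S665, F1115. After flipping Y the toolpath is (175.9694,19.4032) → (165.6045,23.9425) → (147.4953,23.4250) → (121.6416,17.8505).

Shape 2 is a cubic bezier drawn with `<path>`. Its stroke #ff00ff means cut at S665, F1115. After flipping Y the toolpath is (68.7262,55.3604) → (80.1220,45.1046) → (104.9029,33.8141) → (107.2920,33.0048).

Shape 3 is a cubic bezier drawn with `<path>`. Its stroke #ff00ff means cut at S665, F1115. After flipping Y the toolpath is (68.6633,104.3649) → (97.5840,95.3646) → (153.9827,71.7637) → (184.7915,43.6426).

Shape 4 is a cubic bezier drawn with `<path>`. Its stroke #ff00ff means cut at S665, F1115. After flipping Y the toolpath is (181.3909,92.9909) → (150.8964,63.5346) → (87.6652,38.3572) → (51.4715,40.4995).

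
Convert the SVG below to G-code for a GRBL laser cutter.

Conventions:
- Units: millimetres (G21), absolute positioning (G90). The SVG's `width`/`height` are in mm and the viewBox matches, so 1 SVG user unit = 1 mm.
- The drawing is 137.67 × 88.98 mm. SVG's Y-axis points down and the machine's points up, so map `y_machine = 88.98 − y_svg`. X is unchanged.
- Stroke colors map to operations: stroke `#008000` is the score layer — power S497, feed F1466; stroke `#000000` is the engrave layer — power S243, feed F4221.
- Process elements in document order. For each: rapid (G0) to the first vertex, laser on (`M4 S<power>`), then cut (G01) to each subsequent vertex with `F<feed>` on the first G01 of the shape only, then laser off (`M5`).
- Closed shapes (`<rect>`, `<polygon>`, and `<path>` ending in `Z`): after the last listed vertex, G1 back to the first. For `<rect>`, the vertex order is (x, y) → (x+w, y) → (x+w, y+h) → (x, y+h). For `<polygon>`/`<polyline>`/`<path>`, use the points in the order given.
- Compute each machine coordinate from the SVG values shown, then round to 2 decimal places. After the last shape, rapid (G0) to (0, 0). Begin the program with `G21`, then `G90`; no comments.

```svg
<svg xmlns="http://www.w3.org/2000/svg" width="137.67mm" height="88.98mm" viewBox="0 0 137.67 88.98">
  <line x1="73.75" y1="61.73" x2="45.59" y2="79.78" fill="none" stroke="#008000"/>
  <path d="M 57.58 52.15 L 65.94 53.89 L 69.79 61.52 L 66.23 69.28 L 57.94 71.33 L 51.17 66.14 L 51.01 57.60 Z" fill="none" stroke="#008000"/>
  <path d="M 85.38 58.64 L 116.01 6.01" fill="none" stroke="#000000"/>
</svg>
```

Since the viewBox matches the mm dimensions, user units are millimetres directly. The only transform is the Y-flip y_m = 88.98 − y_svg.

Shape 1 is a line segment drawn with `<line>`. Its stroke #008000 means score at S497, F1466. After flipping Y the toolpath is (73.75,27.25) → (45.59,9.20).

Shape 2 is a regular polygon drawn with `<path>`. Its stroke #008000 means score at S497, F1466. After flipping Y the toolpath is (57.58,36.83) → (65.94,35.09) → (69.79,27.46) → (66.23,19.70) → (57.94,17.65) → (51.17,22.84) → (51.01,31.38) → (57.58,36.83), returning to the start.

Shape 3 is a line segment drawn with `<path>`. Its stroke #000000 means engrave at S243, F4221. After flipping Y the toolpath is (85.38,30.34) → (116.01,82.97).

G21
G90
G0 X73.75 Y27.25
M4 S497
G01 X45.59 Y9.20 F1466
M5
G0 X57.58 Y36.83
M4 S497
G01 X65.94 Y35.09 F1466
G01 X69.79 Y27.46
G01 X66.23 Y19.70
G01 X57.94 Y17.65
G01 X51.17 Y22.84
G01 X51.01 Y31.38
G01 X57.58 Y36.83
M5
G0 X85.38 Y30.34
M4 S243
G01 X116.01 Y82.97 F4221
M5
G0 X0.00 Y0.00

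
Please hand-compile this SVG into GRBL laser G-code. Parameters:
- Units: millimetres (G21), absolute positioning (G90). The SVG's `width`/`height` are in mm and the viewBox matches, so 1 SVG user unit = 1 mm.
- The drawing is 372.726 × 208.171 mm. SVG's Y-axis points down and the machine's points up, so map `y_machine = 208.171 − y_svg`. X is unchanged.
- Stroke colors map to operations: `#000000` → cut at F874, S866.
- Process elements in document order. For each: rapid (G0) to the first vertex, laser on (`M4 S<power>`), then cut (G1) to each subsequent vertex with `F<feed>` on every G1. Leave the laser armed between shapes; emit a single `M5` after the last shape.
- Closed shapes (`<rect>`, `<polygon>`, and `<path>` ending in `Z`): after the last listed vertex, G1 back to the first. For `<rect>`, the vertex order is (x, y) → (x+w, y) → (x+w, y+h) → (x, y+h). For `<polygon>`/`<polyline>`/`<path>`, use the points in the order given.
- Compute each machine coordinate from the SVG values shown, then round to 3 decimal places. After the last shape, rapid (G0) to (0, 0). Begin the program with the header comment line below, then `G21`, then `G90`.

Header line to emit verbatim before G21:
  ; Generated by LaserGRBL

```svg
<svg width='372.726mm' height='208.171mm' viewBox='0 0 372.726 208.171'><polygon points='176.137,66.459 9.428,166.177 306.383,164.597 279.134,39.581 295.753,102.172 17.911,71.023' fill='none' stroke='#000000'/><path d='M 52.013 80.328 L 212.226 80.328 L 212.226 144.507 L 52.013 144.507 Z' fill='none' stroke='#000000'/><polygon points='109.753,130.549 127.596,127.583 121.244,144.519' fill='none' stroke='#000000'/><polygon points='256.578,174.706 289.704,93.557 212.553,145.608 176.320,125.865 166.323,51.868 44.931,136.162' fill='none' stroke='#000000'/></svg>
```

; Generated by LaserGRBL
G21
G90
G0 X176.137 Y141.712
M4 S866
G1 X9.428 Y41.994 F874
G1 X306.383 Y43.574 F874
G1 X279.134 Y168.590 F874
G1 X295.753 Y105.999 F874
G1 X17.911 Y137.148 F874
G1 X176.137 Y141.712 F874
G0 X52.013 Y127.843
M4 S866
G1 X212.226 Y127.843 F874
G1 X212.226 Y63.664 F874
G1 X52.013 Y63.664 F874
G1 X52.013 Y127.843 F874
G0 X109.753 Y77.622
M4 S866
G1 X127.596 Y80.588 F874
G1 X121.244 Y63.652 F874
G1 X109.753 Y77.622 F874
G0 X256.578 Y33.465
M4 S866
G1 X289.704 Y114.614 F874
G1 X212.553 Y62.563 F874
G1 X176.320 Y82.306 F874
G1 X166.323 Y156.303 F874
G1 X44.931 Y72.009 F874
G1 X256.578 Y33.465 F874
M5
G0 X0.000 Y0.000

viewBox `0 0 372.726 208.171` with mm width/height → 1 unit = 1 mm. Flip: y_m = 208.171 − y_svg.

**Shape 1** — `<polygon>` closed polygon, stroke `#000000` → cut (S866, F874). Machine vertices: (176.137,141.712) → (9.428,41.994) → (306.383,43.574) → (279.134,168.590) → (295.753,105.999) → (17.911,137.148) → (176.137,141.712). Closed: final G1 returns to the first vertex.

**Shape 2** — `<path>` rectangle, stroke `#000000` → cut (S866, F874). Machine vertices: (52.013,127.843) → (212.226,127.843) → (212.226,63.664) → (52.013,63.664) → (52.013,127.843). Closed: final G1 returns to the first vertex.

**Shape 3** — `<polygon>` regular polygon, stroke `#000000` → cut (S866, F874). Machine vertices: (109.753,77.622) → (127.596,80.588) → (121.244,63.652) → (109.753,77.622). Closed: final G1 returns to the first vertex.

**Shape 4** — `<polygon>` closed polygon, stroke `#000000` → cut (S866, F874). Machine vertices: (256.578,33.465) → (289.704,114.614) → (212.553,62.563) → (176.320,82.306) → (166.323,156.303) → (44.931,72.009) → (256.578,33.465). Closed: final G1 returns to the first vertex.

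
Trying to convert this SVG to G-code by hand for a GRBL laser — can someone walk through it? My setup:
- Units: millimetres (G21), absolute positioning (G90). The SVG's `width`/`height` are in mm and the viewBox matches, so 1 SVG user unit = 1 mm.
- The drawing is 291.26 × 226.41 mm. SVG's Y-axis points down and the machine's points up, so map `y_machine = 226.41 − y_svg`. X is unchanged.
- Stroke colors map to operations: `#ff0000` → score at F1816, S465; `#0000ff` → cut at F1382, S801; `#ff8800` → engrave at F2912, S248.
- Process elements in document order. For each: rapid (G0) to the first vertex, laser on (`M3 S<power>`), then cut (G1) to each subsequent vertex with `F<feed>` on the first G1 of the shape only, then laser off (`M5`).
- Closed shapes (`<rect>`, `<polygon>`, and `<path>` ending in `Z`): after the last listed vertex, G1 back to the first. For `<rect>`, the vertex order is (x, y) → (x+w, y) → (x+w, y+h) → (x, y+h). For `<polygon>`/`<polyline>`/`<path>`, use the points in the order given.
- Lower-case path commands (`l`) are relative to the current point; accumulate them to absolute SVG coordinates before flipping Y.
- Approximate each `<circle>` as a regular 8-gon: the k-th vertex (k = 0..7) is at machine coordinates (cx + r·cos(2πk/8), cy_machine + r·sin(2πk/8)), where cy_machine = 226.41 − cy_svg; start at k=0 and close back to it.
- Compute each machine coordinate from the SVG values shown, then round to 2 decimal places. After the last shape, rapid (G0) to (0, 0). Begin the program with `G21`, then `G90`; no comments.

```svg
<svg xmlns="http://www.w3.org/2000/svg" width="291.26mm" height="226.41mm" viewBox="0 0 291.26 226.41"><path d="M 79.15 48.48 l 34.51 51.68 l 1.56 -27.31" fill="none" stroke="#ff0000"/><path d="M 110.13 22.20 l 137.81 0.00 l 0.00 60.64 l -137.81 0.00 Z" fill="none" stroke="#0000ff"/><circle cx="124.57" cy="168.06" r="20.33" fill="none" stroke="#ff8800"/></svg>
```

Since the viewBox matches the mm dimensions, user units are millimetres directly. The only transform is the Y-flip y_m = 226.41 − y_svg.

Shape 1 is a open polyline drawn with `<path>`. Its stroke #ff0000 means score at S465, F1816. After flipping Y the toolpath is (79.15,177.93) → (113.66,126.25) → (115.22,153.56).

Shape 2 is a rectangle drawn with `<path>`. Its stroke #0000ff means cut at S801, F1382. After flipping Y the toolpath is (110.13,204.21) → (247.94,204.21) → (247.94,143.57) → (110.13,143.57) → (110.13,204.21), returning to the start.

Shape 3 is a circle drawn with `<circle>`. Its stroke #ff8800 means engrave at S248, F2912. After flipping Y the toolpath is (144.90,58.35) → (138.95,72.73) → (124.57,78.68) → (110.19,72.73) → (104.24,58.35) → (110.19,43.97) → (124.57,38.02) → (138.95,43.97) → (144.90,58.35), returning to the start.

G21
G90
G0 X79.15 Y177.93
M3 S465
G1 X113.66 Y126.25 F1816
G1 X115.22 Y153.56
M5
G0 X110.13 Y204.21
M3 S801
G1 X247.94 Y204.21 F1382
G1 X247.94 Y143.57
G1 X110.13 Y143.57
G1 X110.13 Y204.21
M5
G0 X144.90 Y58.35
M3 S248
G1 X138.95 Y72.73 F2912
G1 X124.57 Y78.68
G1 X110.19 Y72.73
G1 X104.24 Y58.35
G1 X110.19 Y43.97
G1 X124.57 Y38.02
G1 X138.95 Y43.97
G1 X144.90 Y58.35
M5
G0 X0.00 Y0.00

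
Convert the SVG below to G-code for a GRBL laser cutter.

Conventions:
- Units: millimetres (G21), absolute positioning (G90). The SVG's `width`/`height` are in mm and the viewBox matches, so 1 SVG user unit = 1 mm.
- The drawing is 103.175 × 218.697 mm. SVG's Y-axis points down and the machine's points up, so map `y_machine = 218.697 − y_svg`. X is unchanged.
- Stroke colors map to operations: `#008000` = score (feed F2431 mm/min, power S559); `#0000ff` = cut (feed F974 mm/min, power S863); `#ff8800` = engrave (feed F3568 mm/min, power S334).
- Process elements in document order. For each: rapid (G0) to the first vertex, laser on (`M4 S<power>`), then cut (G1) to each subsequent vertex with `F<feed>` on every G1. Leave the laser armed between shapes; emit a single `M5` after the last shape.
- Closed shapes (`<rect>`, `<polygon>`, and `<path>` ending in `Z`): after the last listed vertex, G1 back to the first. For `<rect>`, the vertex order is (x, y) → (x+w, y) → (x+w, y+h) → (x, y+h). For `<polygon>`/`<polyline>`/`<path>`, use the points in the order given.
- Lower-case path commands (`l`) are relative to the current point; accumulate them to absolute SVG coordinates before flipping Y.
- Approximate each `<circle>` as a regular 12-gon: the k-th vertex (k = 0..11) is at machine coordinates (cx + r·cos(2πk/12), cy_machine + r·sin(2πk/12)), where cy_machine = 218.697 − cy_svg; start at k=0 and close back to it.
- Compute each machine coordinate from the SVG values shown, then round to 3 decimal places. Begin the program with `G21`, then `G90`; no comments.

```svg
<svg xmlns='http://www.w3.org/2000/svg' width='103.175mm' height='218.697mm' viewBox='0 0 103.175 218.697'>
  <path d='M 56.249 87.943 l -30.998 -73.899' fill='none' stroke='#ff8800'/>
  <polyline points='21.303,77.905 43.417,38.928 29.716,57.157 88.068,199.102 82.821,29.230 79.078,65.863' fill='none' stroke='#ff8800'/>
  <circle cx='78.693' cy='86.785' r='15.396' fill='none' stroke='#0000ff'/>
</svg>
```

G21
G90
G0 X56.249 Y130.754
M4 S334
G1 X25.251 Y204.653 F3568
G0 X21.303 Y140.792
M4 S334
G1 X43.417 Y179.769 F3568
G1 X29.716 Y161.540 F3568
G1 X88.068 Y19.595 F3568
G1 X82.821 Y189.467 F3568
G1 X79.078 Y152.834 F3568
G0 X94.089 Y131.912
M4 S863
G1 X92.026 Y139.610 F974
G1 X86.391 Y145.245 F974
G1 X78.693 Y147.308 F974
G1 X70.995 Y145.245 F974
G1 X65.360 Y139.610 F974
G1 X63.297 Y131.912 F974
G1 X65.360 Y124.214 F974
G1 X70.995 Y118.579 F974
G1 X78.693 Y116.516 F974
G1 X86.391 Y118.579 F974
G1 X92.026 Y124.214 F974
G1 X94.089 Y131.912 F974
M5

viewBox `0 0 103.175 218.697` with mm width/height → 1 unit = 1 mm. Flip: y_m = 218.697 − y_svg.

**Shape 1** — `<path>` line segment, stroke `#ff8800` → engrave (S334, F3568). Machine vertices: (56.249,130.754) → (25.251,204.653). Open path.

**Shape 2** — `<polyline>` open polyline, stroke `#ff8800` → engrave (S334, F3568). Machine vertices: (21.303,140.792) → (43.417,179.769) → (29.716,161.540) → (88.068,19.595) → (82.821,189.467) → (79.078,152.834). Open path.

**Shape 3** — `<circle>` circle, stroke `#0000ff` → cut (S863, F974). Machine vertices: (94.089,131.912) → (92.026,139.610) → (86.391,145.245) → (78.693,147.308) → (70.995,145.245) → (65.360,139.610) → (63.297,131.912) → (65.360,124.214) → (70.995,118.579) → (78.693,116.516) → (86.391,118.579) → (92.026,124.214) → (94.089,131.912). Closed: final G1 returns to the first vertex.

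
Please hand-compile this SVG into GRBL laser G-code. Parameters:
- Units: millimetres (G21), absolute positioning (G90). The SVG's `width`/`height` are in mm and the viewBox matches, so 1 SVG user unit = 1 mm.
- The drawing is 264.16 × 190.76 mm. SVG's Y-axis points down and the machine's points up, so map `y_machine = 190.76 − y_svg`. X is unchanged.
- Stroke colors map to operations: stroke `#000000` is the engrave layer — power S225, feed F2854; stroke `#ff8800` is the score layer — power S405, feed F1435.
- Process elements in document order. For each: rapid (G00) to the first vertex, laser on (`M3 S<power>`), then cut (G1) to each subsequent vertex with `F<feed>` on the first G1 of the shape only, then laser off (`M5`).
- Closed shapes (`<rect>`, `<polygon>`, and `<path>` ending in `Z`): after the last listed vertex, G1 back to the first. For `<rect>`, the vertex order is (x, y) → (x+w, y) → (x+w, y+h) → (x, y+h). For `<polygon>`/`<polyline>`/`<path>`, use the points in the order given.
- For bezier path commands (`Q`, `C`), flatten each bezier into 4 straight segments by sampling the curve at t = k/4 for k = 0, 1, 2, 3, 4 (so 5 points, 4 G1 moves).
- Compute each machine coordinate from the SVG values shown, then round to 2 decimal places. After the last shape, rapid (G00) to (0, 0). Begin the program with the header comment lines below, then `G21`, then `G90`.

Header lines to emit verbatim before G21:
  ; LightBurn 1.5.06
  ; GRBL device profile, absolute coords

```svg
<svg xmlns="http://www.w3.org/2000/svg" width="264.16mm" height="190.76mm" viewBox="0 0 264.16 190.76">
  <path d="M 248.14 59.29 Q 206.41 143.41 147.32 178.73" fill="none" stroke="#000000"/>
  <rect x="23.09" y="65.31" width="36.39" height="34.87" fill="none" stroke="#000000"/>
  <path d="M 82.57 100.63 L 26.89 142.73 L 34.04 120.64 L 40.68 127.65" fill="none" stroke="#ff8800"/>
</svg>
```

; LightBurn 1.5.06
; GRBL device profile, absolute coords
G21
G90
G00 X248.14 Y131.47
M3 S225
G1 X226.19 Y92.46 F2854
G1 X202.07 Y59.55
G1 X175.78 Y32.74
G1 X147.32 Y12.03
M5
G00 X23.09 Y125.45
M3 S225
G1 X59.48 Y125.45 F2854
G1 X59.48 Y90.58
G1 X23.09 Y90.58
G1 X23.09 Y125.45
M5
G00 X82.57 Y90.13
M3 S405
G1 X26.89 Y48.03 F1435
G1 X34.04 Y70.12
G1 X40.68 Y63.11
M5
G00 X0.00 Y0.00

Since the viewBox matches the mm dimensions, user units are millimetres directly. The only transform is the Y-flip y_m = 190.76 − y_svg.

Shape 1 is a quadratic bezier drawn with `<path>`. Its stroke #000000 means engrave at S225, F2854. After flipping Y the toolpath is (248.14,131.47) → (226.19,92.46) → (202.07,59.55) → (175.78,32.74) → (147.32,12.03).

Shape 2 is a rectangle drawn with `<rect>`. Its stroke #000000 means engrave at S225, F2854. After flipping Y the toolpath is (23.09,125.45) → (59.48,125.45) → (59.48,90.58) → (23.09,90.58) → (23.09,125.45), returning to the start.

Shape 3 is a open polyline drawn with `<path>`. Its stroke #ff8800 means score at S405, F1435. After flipping Y the toolpath is (82.57,90.13) → (26.89,48.03) → (34.04,70.12) → (40.68,63.11).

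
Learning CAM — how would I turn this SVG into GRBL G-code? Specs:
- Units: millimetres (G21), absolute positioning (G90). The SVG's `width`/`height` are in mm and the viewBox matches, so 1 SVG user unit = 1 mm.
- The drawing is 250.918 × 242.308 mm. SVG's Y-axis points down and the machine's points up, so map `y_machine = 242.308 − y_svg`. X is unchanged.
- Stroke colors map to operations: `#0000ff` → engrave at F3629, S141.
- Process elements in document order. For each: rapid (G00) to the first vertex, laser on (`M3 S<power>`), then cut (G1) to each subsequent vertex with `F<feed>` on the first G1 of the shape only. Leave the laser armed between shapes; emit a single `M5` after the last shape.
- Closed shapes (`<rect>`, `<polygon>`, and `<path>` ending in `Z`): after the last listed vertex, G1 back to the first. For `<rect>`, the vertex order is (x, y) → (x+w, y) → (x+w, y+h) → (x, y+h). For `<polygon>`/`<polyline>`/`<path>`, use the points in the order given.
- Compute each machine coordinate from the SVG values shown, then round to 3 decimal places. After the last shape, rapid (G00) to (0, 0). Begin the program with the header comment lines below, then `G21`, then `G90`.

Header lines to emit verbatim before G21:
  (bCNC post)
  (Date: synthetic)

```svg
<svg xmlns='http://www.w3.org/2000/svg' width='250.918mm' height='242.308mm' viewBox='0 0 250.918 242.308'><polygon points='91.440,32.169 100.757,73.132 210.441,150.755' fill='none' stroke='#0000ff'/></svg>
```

1 u = 1 mm; y_m = 242.308 − y.

[1] `<polygon>` closed polygon, #0000ff→engrave S141 F3629: (91.440,210.139) → (100.757,169.176) → (210.441,91.553) → (91.440,210.139) (closed)

(bCNC post)
(Date: synthetic)
G21
G90
G00 X91.440 Y210.139
M3 S141
G1 X100.757 Y169.176 F3629
G1 X210.441 Y91.553
G1 X91.440 Y210.139
M5
G00 X0.000 Y0.000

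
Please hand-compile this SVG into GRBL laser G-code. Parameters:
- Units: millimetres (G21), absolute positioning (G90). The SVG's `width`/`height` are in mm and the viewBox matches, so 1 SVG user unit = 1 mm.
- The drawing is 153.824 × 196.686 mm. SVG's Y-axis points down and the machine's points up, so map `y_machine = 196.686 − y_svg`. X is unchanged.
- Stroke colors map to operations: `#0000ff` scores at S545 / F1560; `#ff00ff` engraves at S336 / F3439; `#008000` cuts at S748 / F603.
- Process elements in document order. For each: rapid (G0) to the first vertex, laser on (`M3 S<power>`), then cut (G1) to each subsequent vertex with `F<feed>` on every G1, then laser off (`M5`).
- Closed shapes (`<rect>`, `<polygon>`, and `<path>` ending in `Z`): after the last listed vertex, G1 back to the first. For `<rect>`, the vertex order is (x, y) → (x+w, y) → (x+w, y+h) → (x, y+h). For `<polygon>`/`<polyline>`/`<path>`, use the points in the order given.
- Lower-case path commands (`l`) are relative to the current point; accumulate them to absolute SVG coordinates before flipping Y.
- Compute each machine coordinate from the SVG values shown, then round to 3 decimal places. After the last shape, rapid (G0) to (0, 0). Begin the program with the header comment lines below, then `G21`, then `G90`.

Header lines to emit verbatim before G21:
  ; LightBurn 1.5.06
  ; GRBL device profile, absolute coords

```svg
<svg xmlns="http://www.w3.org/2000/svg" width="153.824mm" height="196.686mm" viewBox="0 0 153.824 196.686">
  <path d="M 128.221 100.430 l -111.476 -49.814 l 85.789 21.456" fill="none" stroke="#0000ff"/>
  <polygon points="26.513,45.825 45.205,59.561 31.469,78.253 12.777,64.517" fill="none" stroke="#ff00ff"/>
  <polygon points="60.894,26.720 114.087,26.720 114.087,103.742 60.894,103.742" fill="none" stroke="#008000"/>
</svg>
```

1 u = 1 mm; y_m = 196.686 − y.

[1] `<path>` open polyline, #0000ff→score S545 F1560: (128.221,96.256) → (16.745,146.070) → (102.534,124.614)

[2] `<polygon>` regular polygon, #ff00ff→engrave S336 F3439: (26.513,150.861) → (45.205,137.125) → (31.469,118.433) → (12.777,132.169) → (26.513,150.861) (closed)

[3] `<polygon>` rectangle, #008000→cut S748 F603: (60.894,169.966) → (114.087,169.966) → (114.087,92.944) → (60.894,92.944) → (60.894,169.966) (closed)

; LightBurn 1.5.06
; GRBL device profile, absolute coords
G21
G90
G0 X128.221 Y96.256
M3 S545
G1 X16.745 Y146.070 F1560
G1 X102.534 Y124.614 F1560
M5
G0 X26.513 Y150.861
M3 S336
G1 X45.205 Y137.125 F3439
G1 X31.469 Y118.433 F3439
G1 X12.777 Y132.169 F3439
G1 X26.513 Y150.861 F3439
M5
G0 X60.894 Y169.966
M3 S748
G1 X114.087 Y169.966 F603
G1 X114.087 Y92.944 F603
G1 X60.894 Y92.944 F603
G1 X60.894 Y169.966 F603
M5
G0 X0.000 Y0.000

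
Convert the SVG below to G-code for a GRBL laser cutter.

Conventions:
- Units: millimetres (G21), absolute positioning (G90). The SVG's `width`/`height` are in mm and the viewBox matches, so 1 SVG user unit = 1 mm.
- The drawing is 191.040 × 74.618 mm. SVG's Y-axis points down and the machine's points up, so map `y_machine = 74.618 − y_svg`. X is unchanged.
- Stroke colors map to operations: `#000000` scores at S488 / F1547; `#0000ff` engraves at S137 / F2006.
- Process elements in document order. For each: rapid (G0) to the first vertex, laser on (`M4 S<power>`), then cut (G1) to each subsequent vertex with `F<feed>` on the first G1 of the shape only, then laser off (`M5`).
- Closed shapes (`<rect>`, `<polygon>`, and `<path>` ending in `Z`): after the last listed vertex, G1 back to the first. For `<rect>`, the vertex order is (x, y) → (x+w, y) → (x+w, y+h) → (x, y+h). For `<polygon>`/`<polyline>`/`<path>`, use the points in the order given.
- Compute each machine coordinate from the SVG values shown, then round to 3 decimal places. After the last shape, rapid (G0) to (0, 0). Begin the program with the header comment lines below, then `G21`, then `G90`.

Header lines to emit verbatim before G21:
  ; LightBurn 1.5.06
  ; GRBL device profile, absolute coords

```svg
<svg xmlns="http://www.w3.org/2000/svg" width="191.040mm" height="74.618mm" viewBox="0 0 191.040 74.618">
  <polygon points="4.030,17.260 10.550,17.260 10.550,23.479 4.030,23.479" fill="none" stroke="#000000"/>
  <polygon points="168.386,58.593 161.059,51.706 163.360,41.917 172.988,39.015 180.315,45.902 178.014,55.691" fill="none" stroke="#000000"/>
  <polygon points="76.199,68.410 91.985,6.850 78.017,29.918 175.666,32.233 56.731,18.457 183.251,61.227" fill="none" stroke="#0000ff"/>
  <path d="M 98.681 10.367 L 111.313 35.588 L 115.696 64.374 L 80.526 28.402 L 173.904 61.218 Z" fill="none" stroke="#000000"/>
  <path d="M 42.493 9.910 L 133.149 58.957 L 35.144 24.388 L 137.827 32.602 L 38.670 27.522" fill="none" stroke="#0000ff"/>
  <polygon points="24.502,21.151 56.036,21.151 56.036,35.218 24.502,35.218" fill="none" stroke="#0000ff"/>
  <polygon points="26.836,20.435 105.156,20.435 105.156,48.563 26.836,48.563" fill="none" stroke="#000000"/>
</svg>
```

; LightBurn 1.5.06
; GRBL device profile, absolute coords
G21
G90
G0 X4.030 Y57.358
M4 S488
G1 X10.550 Y57.358 F1547
G1 X10.550 Y51.139
G1 X4.030 Y51.139
G1 X4.030 Y57.358
M5
G0 X168.386 Y16.025
M4 S488
G1 X161.059 Y22.912 F1547
G1 X163.360 Y32.701
G1 X172.988 Y35.603
G1 X180.315 Y28.716
G1 X178.014 Y18.927
G1 X168.386 Y16.025
M5
G0 X76.199 Y6.208
M4 S137
G1 X91.985 Y67.768 F2006
G1 X78.017 Y44.700
G1 X175.666 Y42.385
G1 X56.731 Y56.161
G1 X183.251 Y13.391
G1 X76.199 Y6.208
M5
G0 X98.681 Y64.251
M4 S488
G1 X111.313 Y39.030 F1547
G1 X115.696 Y10.244
G1 X80.526 Y46.216
G1 X173.904 Y13.400
G1 X98.681 Y64.251
M5
G0 X42.493 Y64.708
M4 S137
G1 X133.149 Y15.661 F2006
G1 X35.144 Y50.230
G1 X137.827 Y42.016
G1 X38.670 Y47.096
M5
G0 X24.502 Y53.467
M4 S137
G1 X56.036 Y53.467 F2006
G1 X56.036 Y39.400
G1 X24.502 Y39.400
G1 X24.502 Y53.467
M5
G0 X26.836 Y54.183
M4 S488
G1 X105.156 Y54.183 F1547
G1 X105.156 Y26.055
G1 X26.836 Y26.055
G1 X26.836 Y54.183
M5
G0 X0.000 Y0.000

1 u = 1 mm; y_m = 74.618 − y.

[1] `<polygon>` rectangle, #000000→score S488 F1547: (4.030,57.358) → (10.550,57.358) → (10.550,51.139) → (4.030,51.139) → (4.030,57.358) (closed)

[2] `<polygon>` regular polygon, #000000→score S488 F1547: (168.386,16.025) → (161.059,22.912) → (163.360,32.701) → (172.988,35.603) → (180.315,28.716) → (178.014,18.927) → (168.386,16.025) (closed)

[3] `<polygon>` closed polygon, #0000ff→engrave S137 F2006: (76.199,6.208) → (91.985,67.768) → (78.017,44.700) → (175.666,42.385) → (56.731,56.161) → (183.251,13.391) → (76.199,6.208) (closed)

[4] `<path>` closed polygon, #000000→score S488 F1547: (98.681,64.251) → (111.313,39.030) → (115.696,10.244) → (80.526,46.216) → (173.904,13.400) → (98.681,64.251) (closed)

[5] `<path>` open polyline, #0000ff→engrave S137 F2006: (42.493,64.708) → (133.149,15.661) → (35.144,50.230) → (137.827,42.016) → (38.670,47.096)

[6] `<polygon>` rectangle, #0000ff→engrave S137 F2006: (24.502,53.467) → (56.036,53.467) → (56.036,39.400) → (24.502,39.400) → (24.502,53.467) (closed)

[7] `<polygon>` rectangle, #000000→score S488 F1547: (26.836,54.183) → (105.156,54.183) → (105.156,26.055) → (26.836,26.055) → (26.836,54.183) (closed)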